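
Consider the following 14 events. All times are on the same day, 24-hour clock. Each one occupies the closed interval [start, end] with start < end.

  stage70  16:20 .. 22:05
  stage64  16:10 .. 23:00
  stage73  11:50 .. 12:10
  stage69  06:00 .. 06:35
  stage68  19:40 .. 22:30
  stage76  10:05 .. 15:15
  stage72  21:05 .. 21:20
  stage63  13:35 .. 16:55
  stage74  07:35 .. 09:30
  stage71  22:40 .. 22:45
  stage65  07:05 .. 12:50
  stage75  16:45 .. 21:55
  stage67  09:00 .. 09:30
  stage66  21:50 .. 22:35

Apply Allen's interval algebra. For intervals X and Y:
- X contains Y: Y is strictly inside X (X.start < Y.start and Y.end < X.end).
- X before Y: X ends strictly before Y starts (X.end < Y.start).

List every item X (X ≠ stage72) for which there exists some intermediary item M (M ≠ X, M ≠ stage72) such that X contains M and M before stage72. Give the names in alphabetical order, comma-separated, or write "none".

stage65, stage76

Target stage72 = [21:05, 21:20].
Intermediaries M with M before stage72: stage63, stage65, stage67, stage69, stage73, stage74, stage76.
Via stage63 — items with X contains stage63: none.
Via stage65 — items with X contains stage65: none.
Via stage67 — items with X contains stage67: stage65.
Via stage69 — items with X contains stage69: none.
Via stage73 — items with X contains stage73: stage65, stage76.
Via stage74 — items with X contains stage74: stage65.
Via stage76 — items with X contains stage76: none.
Union: stage65, stage76.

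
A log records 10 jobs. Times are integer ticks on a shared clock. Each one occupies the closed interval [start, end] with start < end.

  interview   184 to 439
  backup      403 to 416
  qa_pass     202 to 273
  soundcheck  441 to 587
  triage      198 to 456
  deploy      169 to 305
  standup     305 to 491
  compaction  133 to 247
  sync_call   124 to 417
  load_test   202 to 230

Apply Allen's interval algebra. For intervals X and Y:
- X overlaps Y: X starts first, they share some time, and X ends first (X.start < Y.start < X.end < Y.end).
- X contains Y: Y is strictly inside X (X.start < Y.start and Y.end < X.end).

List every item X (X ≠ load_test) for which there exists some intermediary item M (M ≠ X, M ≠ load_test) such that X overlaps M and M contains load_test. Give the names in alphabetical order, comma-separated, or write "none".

Target load_test = [202, 230].
Intermediaries M with M contains load_test: compaction, deploy, interview, sync_call, triage.
Via compaction — items with X overlaps compaction: none.
Via deploy — items with X overlaps deploy: compaction.
Via interview — items with X overlaps interview: compaction, deploy, sync_call.
Via sync_call — items with X overlaps sync_call: none.
Via triage — items with X overlaps triage: compaction, deploy, interview, sync_call.
Union: compaction, deploy, interview, sync_call.

compaction, deploy, interview, sync_call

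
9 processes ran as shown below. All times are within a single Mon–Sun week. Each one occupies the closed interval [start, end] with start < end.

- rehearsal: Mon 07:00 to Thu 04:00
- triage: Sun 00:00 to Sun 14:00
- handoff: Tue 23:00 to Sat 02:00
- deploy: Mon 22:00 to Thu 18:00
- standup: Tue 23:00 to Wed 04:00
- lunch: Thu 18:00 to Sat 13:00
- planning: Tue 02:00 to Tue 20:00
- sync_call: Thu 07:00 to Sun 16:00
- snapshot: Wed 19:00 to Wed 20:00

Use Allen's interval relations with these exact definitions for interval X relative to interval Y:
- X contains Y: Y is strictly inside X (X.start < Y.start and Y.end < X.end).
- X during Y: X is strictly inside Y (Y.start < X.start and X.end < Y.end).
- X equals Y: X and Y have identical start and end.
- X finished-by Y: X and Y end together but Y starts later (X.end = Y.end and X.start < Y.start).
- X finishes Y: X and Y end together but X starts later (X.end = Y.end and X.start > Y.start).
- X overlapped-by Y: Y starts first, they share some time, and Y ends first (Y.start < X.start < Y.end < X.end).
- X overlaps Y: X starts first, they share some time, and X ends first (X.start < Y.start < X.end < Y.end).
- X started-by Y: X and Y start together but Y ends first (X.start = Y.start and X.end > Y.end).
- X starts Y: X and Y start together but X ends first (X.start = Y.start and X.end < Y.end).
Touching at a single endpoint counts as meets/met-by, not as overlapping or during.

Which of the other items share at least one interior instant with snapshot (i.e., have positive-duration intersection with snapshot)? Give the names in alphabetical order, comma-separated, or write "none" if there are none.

Target snapshot = [Wed 19:00, Wed 20:00].
deploy [Mon 22:00, Thu 18:00] → contains → yes.
handoff [Tue 23:00, Sat 02:00] → contains → yes.
lunch [Thu 18:00, Sat 13:00] → after → no.
planning [Tue 02:00, Tue 20:00] → before → no.
rehearsal [Mon 07:00, Thu 04:00] → contains → yes.
standup [Tue 23:00, Wed 04:00] → before → no.
sync_call [Thu 07:00, Sun 16:00] → after → no.
triage [Sun 00:00, Sun 14:00] → after → no.
Result: deploy, handoff, rehearsal.

deploy, handoff, rehearsal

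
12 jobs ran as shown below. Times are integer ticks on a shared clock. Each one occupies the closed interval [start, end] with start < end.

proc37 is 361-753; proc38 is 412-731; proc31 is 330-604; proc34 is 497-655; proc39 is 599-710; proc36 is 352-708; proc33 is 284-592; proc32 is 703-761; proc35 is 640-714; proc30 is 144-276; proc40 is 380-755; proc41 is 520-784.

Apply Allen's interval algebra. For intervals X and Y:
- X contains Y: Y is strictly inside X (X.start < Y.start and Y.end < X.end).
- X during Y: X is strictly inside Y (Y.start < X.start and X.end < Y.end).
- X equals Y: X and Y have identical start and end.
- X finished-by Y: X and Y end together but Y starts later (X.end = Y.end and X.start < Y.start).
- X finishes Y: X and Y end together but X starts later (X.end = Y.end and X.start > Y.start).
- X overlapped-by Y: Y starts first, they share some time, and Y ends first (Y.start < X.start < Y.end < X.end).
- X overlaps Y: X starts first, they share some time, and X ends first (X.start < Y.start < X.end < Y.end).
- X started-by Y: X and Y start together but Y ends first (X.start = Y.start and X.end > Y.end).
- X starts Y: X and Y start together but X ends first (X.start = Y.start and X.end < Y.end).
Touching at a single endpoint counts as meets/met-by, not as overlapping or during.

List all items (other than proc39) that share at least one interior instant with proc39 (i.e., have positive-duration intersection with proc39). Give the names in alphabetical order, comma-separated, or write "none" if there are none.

proc31, proc32, proc34, proc35, proc36, proc37, proc38, proc40, proc41

Target proc39 = [599, 710].
proc30 [144, 276] → before → no.
proc31 [330, 604] → overlaps → yes.
proc32 [703, 761] → overlapped-by → yes.
proc33 [284, 592] → before → no.
proc34 [497, 655] → overlaps → yes.
proc35 [640, 714] → overlapped-by → yes.
proc36 [352, 708] → overlaps → yes.
proc37 [361, 753] → contains → yes.
proc38 [412, 731] → contains → yes.
proc40 [380, 755] → contains → yes.
proc41 [520, 784] → contains → yes.
Result: proc31, proc32, proc34, proc35, proc36, proc37, proc38, proc40, proc41.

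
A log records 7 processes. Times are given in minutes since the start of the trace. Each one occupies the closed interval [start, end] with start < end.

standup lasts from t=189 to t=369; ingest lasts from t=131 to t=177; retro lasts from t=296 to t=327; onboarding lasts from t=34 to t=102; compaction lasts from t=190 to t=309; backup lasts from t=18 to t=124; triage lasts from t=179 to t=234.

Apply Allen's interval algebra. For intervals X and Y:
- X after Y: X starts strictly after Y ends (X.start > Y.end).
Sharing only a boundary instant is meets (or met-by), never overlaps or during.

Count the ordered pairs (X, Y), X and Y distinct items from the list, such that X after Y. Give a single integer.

15

Checking all 42 ordered pairs for relation 'after'; matching pairs in alphabetical order:
(compaction, backup): compaction after backup ✓
(compaction, ingest): compaction after ingest ✓
(compaction, onboarding): compaction after onboarding ✓
(ingest, backup): ingest after backup ✓
(ingest, onboarding): ingest after onboarding ✓
(retro, backup): retro after backup ✓
(retro, ingest): retro after ingest ✓
(retro, onboarding): retro after onboarding ✓
(retro, triage): retro after triage ✓
(standup, backup): standup after backup ✓
(standup, ingest): standup after ingest ✓
(standup, onboarding): standup after onboarding ✓
(triage, backup): triage after backup ✓
(triage, ingest): triage after ingest ✓
(triage, onboarding): triage after onboarding ✓
Count: 15.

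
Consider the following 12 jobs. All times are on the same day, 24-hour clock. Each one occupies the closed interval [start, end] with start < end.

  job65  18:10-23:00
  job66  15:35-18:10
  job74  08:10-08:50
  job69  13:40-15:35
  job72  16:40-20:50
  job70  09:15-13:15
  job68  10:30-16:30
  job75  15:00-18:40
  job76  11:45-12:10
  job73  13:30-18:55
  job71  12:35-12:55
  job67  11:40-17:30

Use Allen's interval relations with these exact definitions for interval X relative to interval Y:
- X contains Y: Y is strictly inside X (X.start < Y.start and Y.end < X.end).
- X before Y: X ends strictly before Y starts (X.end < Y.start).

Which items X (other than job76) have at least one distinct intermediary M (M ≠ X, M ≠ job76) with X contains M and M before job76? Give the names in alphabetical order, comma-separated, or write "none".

Target job76 = [11:45, 12:10].
Intermediaries M with M before job76: job74.
Via job74 — items with X contains job74: none.
Union: none.

none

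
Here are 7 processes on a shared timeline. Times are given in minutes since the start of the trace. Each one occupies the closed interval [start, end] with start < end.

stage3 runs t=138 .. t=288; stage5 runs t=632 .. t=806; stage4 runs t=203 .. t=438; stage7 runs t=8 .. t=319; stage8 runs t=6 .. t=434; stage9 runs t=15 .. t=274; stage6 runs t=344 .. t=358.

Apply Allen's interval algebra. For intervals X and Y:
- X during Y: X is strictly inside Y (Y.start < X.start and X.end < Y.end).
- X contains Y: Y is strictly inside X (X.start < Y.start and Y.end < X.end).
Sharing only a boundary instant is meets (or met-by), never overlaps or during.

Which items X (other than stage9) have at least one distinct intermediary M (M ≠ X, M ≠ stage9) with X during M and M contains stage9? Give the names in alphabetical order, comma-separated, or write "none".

stage3, stage6, stage7

Target stage9 = [t=15, t=274].
Intermediaries M with M contains stage9: stage7, stage8.
Via stage7 — items with X during stage7: stage3.
Via stage8 — items with X during stage8: stage3, stage6, stage7.
Union: stage3, stage6, stage7.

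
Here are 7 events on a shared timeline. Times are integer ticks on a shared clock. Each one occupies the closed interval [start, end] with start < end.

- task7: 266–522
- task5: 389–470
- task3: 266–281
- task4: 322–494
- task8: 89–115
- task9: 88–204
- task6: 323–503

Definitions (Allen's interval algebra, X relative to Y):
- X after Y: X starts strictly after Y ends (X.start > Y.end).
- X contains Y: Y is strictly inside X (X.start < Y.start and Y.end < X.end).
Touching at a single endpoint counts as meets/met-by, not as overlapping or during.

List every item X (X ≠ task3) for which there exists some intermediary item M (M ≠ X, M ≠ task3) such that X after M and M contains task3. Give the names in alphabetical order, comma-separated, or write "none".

none

Target task3 = [266, 281].
Intermediaries M with M contains task3: none.
Union: none.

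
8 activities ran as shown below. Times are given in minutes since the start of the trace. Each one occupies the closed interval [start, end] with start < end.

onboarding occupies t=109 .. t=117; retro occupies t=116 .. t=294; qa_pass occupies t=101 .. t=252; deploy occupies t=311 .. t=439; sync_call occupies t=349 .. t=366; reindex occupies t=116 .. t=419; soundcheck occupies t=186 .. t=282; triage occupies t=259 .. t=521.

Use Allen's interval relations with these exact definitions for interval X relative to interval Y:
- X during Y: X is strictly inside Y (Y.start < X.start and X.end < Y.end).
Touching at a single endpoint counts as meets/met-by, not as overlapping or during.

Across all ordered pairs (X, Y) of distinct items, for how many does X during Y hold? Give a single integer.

Checking all 56 ordered pairs for relation 'during'; matching pairs in alphabetical order:
(deploy, triage): deploy during triage ✓
(onboarding, qa_pass): onboarding during qa_pass ✓
(soundcheck, reindex): soundcheck during reindex ✓
(soundcheck, retro): soundcheck during retro ✓
(sync_call, deploy): sync_call during deploy ✓
(sync_call, reindex): sync_call during reindex ✓
(sync_call, triage): sync_call during triage ✓
Count: 7.

7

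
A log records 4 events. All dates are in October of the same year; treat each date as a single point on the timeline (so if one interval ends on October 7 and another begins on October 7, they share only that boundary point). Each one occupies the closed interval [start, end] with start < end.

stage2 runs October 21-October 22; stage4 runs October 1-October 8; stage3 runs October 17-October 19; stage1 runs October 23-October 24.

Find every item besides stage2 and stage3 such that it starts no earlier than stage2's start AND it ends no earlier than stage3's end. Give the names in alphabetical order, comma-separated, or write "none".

Conditions: its start is no earlier than stage2's start (X.start >= October 21) AND its end is no earlier than stage3's end (X.end >= October 19).
stage1: start October 23 >= October 21? ✓; end October 24 >= October 19? ✓ → yes.
stage4: start October 1 >= October 21? ✗; end October 8 >= October 19? ✗ → no.
Result: stage1.

stage1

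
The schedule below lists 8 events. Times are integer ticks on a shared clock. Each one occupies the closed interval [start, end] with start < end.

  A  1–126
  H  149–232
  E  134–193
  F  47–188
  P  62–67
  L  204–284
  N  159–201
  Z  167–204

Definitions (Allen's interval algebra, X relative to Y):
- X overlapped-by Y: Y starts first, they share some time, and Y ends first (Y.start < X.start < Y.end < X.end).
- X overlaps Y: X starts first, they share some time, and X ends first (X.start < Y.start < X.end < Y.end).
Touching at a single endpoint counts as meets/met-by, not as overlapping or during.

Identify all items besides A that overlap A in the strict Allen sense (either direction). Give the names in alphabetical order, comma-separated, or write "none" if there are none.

F

Target A = [1, 126].
E [134, 193] → after → no.
F [47, 188] → overlapped-by → yes.
H [149, 232] → after → no.
L [204, 284] → after → no.
N [159, 201] → after → no.
P [62, 67] → during → no.
Z [167, 204] → after → no.
Result: F.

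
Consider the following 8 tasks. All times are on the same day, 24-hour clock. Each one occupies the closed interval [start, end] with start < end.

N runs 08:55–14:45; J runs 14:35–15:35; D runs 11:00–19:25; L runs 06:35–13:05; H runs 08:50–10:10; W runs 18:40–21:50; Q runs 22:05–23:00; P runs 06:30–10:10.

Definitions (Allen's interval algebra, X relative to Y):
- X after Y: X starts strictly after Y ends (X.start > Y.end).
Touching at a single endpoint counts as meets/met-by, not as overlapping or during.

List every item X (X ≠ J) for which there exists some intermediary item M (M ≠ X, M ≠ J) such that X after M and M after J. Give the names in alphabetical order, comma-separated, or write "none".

Q

Target J = [14:35, 15:35].
Intermediaries M with M after J: Q, W.
Via Q — items with X after Q: none.
Via W — items with X after W: Q.
Union: Q.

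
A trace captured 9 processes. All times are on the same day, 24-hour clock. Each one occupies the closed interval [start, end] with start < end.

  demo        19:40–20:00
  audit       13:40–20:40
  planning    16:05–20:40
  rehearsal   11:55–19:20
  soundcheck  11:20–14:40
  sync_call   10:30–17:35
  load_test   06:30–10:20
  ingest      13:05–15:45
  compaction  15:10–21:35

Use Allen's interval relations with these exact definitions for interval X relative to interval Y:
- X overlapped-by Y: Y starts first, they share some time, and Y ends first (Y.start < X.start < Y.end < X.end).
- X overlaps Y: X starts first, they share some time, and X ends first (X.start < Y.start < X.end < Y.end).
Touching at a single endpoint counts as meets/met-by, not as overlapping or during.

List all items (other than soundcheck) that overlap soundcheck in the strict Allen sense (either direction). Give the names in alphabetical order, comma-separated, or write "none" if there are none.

Target soundcheck = [11:20, 14:40].
audit [13:40, 20:40] → overlapped-by → yes.
compaction [15:10, 21:35] → after → no.
demo [19:40, 20:00] → after → no.
ingest [13:05, 15:45] → overlapped-by → yes.
load_test [06:30, 10:20] → before → no.
planning [16:05, 20:40] → after → no.
rehearsal [11:55, 19:20] → overlapped-by → yes.
sync_call [10:30, 17:35] → contains → no.
Result: audit, ingest, rehearsal.

audit, ingest, rehearsal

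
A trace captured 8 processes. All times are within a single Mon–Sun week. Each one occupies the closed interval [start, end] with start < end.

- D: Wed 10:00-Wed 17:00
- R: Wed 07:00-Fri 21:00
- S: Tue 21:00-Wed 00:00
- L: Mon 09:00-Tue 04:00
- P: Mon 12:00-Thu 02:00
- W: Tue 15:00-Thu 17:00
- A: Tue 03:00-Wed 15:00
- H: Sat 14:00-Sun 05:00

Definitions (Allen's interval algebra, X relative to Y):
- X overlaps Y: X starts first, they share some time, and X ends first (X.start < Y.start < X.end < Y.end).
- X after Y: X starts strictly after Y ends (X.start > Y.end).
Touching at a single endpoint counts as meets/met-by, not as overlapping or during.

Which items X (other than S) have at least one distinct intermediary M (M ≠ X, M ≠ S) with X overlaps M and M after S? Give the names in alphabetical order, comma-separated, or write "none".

Target S = [Tue 21:00, Wed 00:00].
Intermediaries M with M after S: D, H, R.
Via D — items with X overlaps D: A.
Via H — items with X overlaps H: none.
Via R — items with X overlaps R: A, P, W.
Union: A, P, W.

A, P, W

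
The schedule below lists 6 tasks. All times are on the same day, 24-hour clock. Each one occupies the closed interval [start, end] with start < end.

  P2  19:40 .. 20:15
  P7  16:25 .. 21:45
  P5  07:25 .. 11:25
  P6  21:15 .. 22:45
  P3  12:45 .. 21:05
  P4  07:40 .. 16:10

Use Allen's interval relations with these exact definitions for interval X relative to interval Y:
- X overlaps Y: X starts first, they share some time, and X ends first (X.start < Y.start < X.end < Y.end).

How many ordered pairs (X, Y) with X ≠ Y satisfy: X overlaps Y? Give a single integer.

Checking all 30 ordered pairs for relation 'overlaps'; matching pairs in alphabetical order:
(P3, P7): P3 overlaps P7 ✓
(P4, P3): P4 overlaps P3 ✓
(P5, P4): P5 overlaps P4 ✓
(P7, P6): P7 overlaps P6 ✓
Count: 4.

4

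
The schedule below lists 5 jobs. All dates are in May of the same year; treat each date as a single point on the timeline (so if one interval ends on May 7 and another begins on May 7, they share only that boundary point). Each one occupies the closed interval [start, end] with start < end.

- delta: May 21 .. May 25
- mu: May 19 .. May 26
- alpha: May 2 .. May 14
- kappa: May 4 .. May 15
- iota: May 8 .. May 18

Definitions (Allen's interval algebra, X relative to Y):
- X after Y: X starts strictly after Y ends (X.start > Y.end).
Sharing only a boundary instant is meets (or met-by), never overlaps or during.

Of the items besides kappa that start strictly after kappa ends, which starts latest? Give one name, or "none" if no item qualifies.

Target kappa = [May 4, May 15].
alpha [May 2, May 14] → overlaps → excluded.
delta [May 21, May 25] → after → candidate.
iota [May 8, May 18] → overlapped-by → excluded.
mu [May 19, May 26] → after → candidate.
Among candidates, latest start is May 21 → delta.

delta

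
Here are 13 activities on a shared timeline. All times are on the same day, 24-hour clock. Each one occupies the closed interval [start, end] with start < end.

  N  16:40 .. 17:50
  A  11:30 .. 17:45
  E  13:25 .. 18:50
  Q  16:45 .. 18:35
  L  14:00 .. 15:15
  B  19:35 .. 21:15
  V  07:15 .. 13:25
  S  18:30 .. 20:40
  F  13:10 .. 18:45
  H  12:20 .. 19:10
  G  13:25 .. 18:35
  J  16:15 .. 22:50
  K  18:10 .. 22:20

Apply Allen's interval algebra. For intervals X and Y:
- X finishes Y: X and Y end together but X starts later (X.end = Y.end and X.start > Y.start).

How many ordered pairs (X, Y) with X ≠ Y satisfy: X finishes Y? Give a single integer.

1

Checking all 156 ordered pairs for relation 'finishes'; matching pairs in alphabetical order:
(Q, G): Q finishes G ✓
Count: 1.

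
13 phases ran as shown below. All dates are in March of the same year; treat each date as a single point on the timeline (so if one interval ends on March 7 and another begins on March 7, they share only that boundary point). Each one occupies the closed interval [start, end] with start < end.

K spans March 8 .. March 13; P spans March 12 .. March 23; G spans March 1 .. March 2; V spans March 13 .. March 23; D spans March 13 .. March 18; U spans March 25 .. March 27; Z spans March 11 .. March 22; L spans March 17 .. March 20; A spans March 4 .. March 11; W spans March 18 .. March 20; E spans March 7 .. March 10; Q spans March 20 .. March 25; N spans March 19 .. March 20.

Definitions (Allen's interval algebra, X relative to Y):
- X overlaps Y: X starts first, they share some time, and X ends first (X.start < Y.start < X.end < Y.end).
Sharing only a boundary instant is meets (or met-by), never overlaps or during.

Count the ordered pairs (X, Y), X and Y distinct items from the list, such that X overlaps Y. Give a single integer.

Checking all 156 ordered pairs for relation 'overlaps'; matching pairs in alphabetical order:
(A, K): A overlaps K ✓
(D, L): D overlaps L ✓
(E, K): E overlaps K ✓
(K, P): K overlaps P ✓
(K, Z): K overlaps Z ✓
(P, Q): P overlaps Q ✓
(V, Q): V overlaps Q ✓
(Z, P): Z overlaps P ✓
(Z, Q): Z overlaps Q ✓
(Z, V): Z overlaps V ✓
Count: 10.

10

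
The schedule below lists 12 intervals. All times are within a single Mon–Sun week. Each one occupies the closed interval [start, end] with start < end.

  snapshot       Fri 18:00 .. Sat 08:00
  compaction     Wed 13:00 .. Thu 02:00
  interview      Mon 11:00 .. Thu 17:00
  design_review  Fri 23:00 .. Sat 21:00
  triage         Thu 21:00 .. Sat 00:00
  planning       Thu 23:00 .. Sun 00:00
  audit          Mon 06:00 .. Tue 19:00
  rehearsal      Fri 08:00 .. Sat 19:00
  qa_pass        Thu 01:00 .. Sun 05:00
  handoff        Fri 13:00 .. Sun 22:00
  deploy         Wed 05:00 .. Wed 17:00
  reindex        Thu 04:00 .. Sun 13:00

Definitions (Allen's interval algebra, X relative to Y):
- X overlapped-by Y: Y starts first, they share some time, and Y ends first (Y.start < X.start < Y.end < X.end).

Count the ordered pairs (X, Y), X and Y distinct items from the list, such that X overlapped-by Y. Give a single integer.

Checking all 132 ordered pairs for relation 'overlapped-by'; matching pairs in alphabetical order:
(compaction, deploy): compaction overlapped-by deploy ✓
(design_review, rehearsal): design_review overlapped-by rehearsal ✓
(design_review, snapshot): design_review overlapped-by snapshot ✓
(design_review, triage): design_review overlapped-by triage ✓
(handoff, planning): handoff overlapped-by planning ✓
(handoff, qa_pass): handoff overlapped-by qa_pass ✓
(handoff, rehearsal): handoff overlapped-by rehearsal ✓
(handoff, reindex): handoff overlapped-by reindex ✓
(handoff, triage): handoff overlapped-by triage ✓
(interview, audit): interview overlapped-by audit ✓
(planning, triage): planning overlapped-by triage ✓
(qa_pass, compaction): qa_pass overlapped-by compaction ✓
(qa_pass, interview): qa_pass overlapped-by interview ✓
(rehearsal, triage): rehearsal overlapped-by triage ✓
(reindex, interview): reindex overlapped-by interview ✓
(reindex, qa_pass): reindex overlapped-by qa_pass ✓
(snapshot, triage): snapshot overlapped-by triage ✓
Count: 17.

17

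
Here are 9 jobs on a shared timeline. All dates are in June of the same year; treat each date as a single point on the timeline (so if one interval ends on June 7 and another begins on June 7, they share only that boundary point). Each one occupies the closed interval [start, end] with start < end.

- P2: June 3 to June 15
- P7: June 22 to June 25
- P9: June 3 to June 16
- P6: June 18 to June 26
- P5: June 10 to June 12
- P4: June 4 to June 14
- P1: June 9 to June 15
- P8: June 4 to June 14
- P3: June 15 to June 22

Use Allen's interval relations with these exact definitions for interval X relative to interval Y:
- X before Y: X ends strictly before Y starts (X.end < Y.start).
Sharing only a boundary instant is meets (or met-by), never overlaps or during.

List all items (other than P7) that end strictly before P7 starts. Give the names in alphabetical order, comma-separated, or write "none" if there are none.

Target P7 = [June 22, June 25].
P1 [June 9, June 15] → before → yes.
P2 [June 3, June 15] → before → yes.
P3 [June 15, June 22] → meets → no.
P4 [June 4, June 14] → before → yes.
P5 [June 10, June 12] → before → yes.
P6 [June 18, June 26] → contains → no.
P8 [June 4, June 14] → before → yes.
P9 [June 3, June 16] → before → yes.
Result: P1, P2, P4, P5, P8, P9.

P1, P2, P4, P5, P8, P9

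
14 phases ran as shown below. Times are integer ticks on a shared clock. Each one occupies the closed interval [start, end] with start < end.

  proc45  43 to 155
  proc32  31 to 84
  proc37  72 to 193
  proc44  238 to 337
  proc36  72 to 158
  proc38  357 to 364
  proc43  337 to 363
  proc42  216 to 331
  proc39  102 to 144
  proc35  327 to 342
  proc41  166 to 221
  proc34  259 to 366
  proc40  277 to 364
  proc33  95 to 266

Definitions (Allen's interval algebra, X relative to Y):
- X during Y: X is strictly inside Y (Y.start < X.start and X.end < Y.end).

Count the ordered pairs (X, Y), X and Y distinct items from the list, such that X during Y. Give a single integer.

Checking all 182 ordered pairs for relation 'during'; matching pairs in alphabetical order:
(proc35, proc34): proc35 during proc34 ✓
(proc35, proc40): proc35 during proc40 ✓
(proc38, proc34): proc38 during proc34 ✓
(proc39, proc33): proc39 during proc33 ✓
(proc39, proc36): proc39 during proc36 ✓
(proc39, proc37): proc39 during proc37 ✓
(proc39, proc45): proc39 during proc45 ✓
(proc40, proc34): proc40 during proc34 ✓
(proc41, proc33): proc41 during proc33 ✓
(proc43, proc34): proc43 during proc34 ✓
(proc43, proc40): proc43 during proc40 ✓
Count: 11.

11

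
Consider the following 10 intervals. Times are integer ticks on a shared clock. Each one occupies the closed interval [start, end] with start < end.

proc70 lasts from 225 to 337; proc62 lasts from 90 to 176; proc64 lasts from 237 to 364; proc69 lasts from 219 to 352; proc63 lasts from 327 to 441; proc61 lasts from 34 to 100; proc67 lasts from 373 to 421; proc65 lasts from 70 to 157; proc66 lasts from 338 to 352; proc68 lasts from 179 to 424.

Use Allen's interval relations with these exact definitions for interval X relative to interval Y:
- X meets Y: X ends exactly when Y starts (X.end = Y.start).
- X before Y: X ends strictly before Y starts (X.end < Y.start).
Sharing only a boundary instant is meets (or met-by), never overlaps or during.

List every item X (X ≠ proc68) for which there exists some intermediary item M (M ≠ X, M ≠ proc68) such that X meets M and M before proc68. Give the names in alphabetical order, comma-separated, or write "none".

none

Target proc68 = [179, 424].
Intermediaries M with M before proc68: proc61, proc62, proc65.
Via proc61 — items with X meets proc61: none.
Via proc62 — items with X meets proc62: none.
Via proc65 — items with X meets proc65: none.
Union: none.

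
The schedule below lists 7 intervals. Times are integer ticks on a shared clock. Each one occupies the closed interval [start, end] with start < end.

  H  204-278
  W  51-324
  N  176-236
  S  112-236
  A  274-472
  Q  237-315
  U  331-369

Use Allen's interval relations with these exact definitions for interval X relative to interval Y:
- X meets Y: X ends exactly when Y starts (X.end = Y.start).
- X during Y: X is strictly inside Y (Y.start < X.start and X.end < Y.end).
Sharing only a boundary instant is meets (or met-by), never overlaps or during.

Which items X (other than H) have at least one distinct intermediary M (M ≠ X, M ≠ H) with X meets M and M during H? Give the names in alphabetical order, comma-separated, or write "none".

Target H = [204, 278].
Intermediaries M with M during H: none.
Union: none.

none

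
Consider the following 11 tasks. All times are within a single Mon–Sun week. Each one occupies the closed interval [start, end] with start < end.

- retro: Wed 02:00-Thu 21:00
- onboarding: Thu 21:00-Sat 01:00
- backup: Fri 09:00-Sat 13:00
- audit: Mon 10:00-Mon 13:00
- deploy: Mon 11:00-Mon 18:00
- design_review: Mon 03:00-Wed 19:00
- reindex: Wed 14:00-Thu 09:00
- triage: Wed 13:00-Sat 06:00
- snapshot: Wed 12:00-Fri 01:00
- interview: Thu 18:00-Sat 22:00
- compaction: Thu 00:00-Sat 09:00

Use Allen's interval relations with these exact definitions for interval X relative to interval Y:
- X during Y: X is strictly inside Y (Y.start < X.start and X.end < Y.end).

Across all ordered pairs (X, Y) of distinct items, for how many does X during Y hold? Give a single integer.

Checking all 110 ordered pairs for relation 'during'; matching pairs in alphabetical order:
(audit, design_review): audit during design_review ✓
(backup, interview): backup during interview ✓
(deploy, design_review): deploy during design_review ✓
(onboarding, compaction): onboarding during compaction ✓
(onboarding, interview): onboarding during interview ✓
(onboarding, triage): onboarding during triage ✓
(reindex, retro): reindex during retro ✓
(reindex, snapshot): reindex during snapshot ✓
(reindex, triage): reindex during triage ✓
Count: 9.

9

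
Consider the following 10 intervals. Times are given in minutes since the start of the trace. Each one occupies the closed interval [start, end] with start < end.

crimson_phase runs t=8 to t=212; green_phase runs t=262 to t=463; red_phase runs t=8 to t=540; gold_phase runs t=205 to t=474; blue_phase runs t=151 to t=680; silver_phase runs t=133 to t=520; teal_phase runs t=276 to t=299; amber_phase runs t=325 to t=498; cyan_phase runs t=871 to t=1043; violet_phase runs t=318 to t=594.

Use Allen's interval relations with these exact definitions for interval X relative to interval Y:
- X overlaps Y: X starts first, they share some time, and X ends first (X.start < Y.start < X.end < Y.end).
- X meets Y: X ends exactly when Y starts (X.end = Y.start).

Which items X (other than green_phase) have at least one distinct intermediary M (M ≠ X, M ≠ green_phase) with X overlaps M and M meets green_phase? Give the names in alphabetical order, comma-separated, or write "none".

Target green_phase = [t=262, t=463].
Intermediaries M with M meets green_phase: none.
Union: none.

none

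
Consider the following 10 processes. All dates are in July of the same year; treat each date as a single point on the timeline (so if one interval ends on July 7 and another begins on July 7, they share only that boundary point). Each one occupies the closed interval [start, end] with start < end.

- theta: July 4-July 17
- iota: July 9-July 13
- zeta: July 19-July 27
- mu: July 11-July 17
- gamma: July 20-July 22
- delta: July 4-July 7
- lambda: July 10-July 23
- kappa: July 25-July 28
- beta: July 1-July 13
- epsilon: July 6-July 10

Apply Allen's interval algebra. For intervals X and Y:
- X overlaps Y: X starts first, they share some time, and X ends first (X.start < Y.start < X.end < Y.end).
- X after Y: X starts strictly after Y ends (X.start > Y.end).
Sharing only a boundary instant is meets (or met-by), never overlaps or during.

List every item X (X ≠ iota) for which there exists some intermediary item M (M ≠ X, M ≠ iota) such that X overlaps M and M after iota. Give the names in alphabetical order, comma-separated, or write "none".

Target iota = [July 9, July 13].
Intermediaries M with M after iota: gamma, kappa, zeta.
Via gamma — items with X overlaps gamma: none.
Via kappa — items with X overlaps kappa: zeta.
Via zeta — items with X overlaps zeta: lambda.
Union: lambda, zeta.

lambda, zeta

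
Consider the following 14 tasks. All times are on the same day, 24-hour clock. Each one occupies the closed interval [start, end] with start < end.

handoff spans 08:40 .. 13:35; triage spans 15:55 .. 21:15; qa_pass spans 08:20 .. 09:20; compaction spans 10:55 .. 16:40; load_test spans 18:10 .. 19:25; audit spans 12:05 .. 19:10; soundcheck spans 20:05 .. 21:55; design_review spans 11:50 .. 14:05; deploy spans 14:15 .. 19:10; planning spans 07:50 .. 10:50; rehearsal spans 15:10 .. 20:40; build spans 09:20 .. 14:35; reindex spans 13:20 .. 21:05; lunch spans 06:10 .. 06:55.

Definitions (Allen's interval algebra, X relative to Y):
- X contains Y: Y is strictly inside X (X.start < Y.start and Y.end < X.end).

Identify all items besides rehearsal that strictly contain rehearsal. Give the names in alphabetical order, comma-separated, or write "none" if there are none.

Target rehearsal = [15:10, 20:40].
audit [12:05, 19:10] → overlaps → no.
build [09:20, 14:35] → before → no.
compaction [10:55, 16:40] → overlaps → no.
deploy [14:15, 19:10] → overlaps → no.
design_review [11:50, 14:05] → before → no.
handoff [08:40, 13:35] → before → no.
load_test [18:10, 19:25] → during → no.
lunch [06:10, 06:55] → before → no.
planning [07:50, 10:50] → before → no.
qa_pass [08:20, 09:20] → before → no.
reindex [13:20, 21:05] → contains → yes.
soundcheck [20:05, 21:55] → overlapped-by → no.
triage [15:55, 21:15] → overlapped-by → no.
Result: reindex.

reindex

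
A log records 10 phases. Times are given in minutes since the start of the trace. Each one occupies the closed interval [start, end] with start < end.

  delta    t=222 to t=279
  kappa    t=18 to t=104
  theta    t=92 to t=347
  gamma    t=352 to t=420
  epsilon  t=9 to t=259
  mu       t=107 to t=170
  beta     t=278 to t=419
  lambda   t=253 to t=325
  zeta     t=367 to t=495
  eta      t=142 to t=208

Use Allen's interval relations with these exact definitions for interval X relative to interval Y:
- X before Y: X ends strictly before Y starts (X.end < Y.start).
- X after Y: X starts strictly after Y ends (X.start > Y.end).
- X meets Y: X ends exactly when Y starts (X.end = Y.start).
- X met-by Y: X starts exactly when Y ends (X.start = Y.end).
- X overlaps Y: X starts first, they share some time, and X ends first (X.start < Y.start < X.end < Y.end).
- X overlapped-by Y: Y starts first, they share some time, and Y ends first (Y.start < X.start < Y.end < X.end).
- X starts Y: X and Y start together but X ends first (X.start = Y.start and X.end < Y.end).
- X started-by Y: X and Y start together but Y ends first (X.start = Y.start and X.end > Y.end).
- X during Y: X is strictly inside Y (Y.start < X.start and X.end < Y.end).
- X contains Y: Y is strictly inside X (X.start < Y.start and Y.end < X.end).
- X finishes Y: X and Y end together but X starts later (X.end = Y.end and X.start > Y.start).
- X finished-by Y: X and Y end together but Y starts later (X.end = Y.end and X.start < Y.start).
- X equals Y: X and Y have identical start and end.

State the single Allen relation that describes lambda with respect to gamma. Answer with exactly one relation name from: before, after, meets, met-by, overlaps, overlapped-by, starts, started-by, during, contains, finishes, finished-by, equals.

before

lambda = [t=253, t=325]; gamma = [t=352, t=420].
Compare endpoints: lambda.start < gamma.start, lambda.start < gamma.end, lambda.end < gamma.start, lambda.end < gamma.end.
That pattern is 'before'.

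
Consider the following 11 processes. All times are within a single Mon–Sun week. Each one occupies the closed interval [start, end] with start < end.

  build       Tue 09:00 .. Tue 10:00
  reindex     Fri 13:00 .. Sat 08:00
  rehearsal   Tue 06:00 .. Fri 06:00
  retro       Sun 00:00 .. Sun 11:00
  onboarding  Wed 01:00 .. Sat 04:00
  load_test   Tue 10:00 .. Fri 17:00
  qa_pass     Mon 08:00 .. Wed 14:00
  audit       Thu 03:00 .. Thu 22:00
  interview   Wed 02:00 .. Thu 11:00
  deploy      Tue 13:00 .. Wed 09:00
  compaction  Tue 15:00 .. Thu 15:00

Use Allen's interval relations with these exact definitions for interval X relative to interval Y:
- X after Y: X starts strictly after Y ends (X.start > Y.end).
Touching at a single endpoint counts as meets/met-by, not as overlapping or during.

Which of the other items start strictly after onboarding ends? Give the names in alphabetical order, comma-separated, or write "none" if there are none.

retro

Target onboarding = [Wed 01:00, Sat 04:00].
audit [Thu 03:00, Thu 22:00] → during → no.
build [Tue 09:00, Tue 10:00] → before → no.
compaction [Tue 15:00, Thu 15:00] → overlaps → no.
deploy [Tue 13:00, Wed 09:00] → overlaps → no.
interview [Wed 02:00, Thu 11:00] → during → no.
load_test [Tue 10:00, Fri 17:00] → overlaps → no.
qa_pass [Mon 08:00, Wed 14:00] → overlaps → no.
rehearsal [Tue 06:00, Fri 06:00] → overlaps → no.
reindex [Fri 13:00, Sat 08:00] → overlapped-by → no.
retro [Sun 00:00, Sun 11:00] → after → yes.
Result: retro.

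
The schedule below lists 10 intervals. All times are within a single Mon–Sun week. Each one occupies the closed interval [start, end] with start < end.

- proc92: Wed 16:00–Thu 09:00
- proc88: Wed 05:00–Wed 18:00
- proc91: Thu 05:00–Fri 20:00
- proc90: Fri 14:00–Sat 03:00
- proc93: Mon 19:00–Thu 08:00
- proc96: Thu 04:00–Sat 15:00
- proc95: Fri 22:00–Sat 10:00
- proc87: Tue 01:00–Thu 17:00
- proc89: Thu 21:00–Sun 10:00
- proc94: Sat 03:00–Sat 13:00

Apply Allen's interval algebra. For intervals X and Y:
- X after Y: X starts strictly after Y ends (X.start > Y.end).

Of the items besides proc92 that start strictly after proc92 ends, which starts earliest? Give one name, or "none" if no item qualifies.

proc89

Target proc92 = [Wed 16:00, Thu 09:00].
proc87 [Tue 01:00, Thu 17:00] → contains → excluded.
proc88 [Wed 05:00, Wed 18:00] → overlaps → excluded.
proc89 [Thu 21:00, Sun 10:00] → after → candidate.
proc90 [Fri 14:00, Sat 03:00] → after → candidate.
proc91 [Thu 05:00, Fri 20:00] → overlapped-by → excluded.
proc93 [Mon 19:00, Thu 08:00] → overlaps → excluded.
proc94 [Sat 03:00, Sat 13:00] → after → candidate.
proc95 [Fri 22:00, Sat 10:00] → after → candidate.
proc96 [Thu 04:00, Sat 15:00] → overlapped-by → excluded.
Among candidates, earliest start is Thu 21:00 → proc89.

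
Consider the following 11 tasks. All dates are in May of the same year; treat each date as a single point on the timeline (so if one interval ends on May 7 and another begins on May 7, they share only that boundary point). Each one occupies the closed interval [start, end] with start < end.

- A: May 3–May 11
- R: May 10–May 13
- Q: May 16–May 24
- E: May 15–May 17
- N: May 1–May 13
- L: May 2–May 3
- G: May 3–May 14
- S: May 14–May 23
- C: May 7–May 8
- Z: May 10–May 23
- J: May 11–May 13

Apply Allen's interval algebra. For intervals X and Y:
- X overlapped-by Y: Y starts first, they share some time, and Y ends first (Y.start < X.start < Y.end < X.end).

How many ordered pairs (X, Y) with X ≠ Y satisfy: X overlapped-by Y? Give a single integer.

8

Checking all 110 ordered pairs for relation 'overlapped-by'; matching pairs in alphabetical order:
(G, N): G overlapped-by N ✓
(Q, E): Q overlapped-by E ✓
(Q, S): Q overlapped-by S ✓
(Q, Z): Q overlapped-by Z ✓
(R, A): R overlapped-by A ✓
(Z, A): Z overlapped-by A ✓
(Z, G): Z overlapped-by G ✓
(Z, N): Z overlapped-by N ✓
Count: 8.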